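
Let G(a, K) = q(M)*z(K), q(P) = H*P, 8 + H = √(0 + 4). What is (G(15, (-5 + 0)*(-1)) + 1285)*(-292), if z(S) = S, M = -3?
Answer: -401500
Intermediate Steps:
H = -6 (H = -8 + √(0 + 4) = -8 + √4 = -8 + 2 = -6)
q(P) = -6*P
G(a, K) = 18*K (G(a, K) = (-6*(-3))*K = 18*K)
(G(15, (-5 + 0)*(-1)) + 1285)*(-292) = (18*((-5 + 0)*(-1)) + 1285)*(-292) = (18*(-5*(-1)) + 1285)*(-292) = (18*5 + 1285)*(-292) = (90 + 1285)*(-292) = 1375*(-292) = -401500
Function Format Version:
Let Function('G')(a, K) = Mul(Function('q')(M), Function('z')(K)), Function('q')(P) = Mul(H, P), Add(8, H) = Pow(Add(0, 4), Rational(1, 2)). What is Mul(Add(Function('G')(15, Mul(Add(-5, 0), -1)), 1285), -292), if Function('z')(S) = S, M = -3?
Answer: -401500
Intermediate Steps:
H = -6 (H = Add(-8, Pow(Add(0, 4), Rational(1, 2))) = Add(-8, Pow(4, Rational(1, 2))) = Add(-8, 2) = -6)
Function('q')(P) = Mul(-6, P)
Function('G')(a, K) = Mul(18, K) (Function('G')(a, K) = Mul(Mul(-6, -3), K) = Mul(18, K))
Mul(Add(Function('G')(15, Mul(Add(-5, 0), -1)), 1285), -292) = Mul(Add(Mul(18, Mul(Add(-5, 0), -1)), 1285), -292) = Mul(Add(Mul(18, Mul(-5, -1)), 1285), -292) = Mul(Add(Mul(18, 5), 1285), -292) = Mul(Add(90, 1285), -292) = Mul(1375, -292) = -401500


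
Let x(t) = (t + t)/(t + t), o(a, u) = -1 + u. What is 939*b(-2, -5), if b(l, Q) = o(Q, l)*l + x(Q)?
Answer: 6573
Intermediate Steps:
x(t) = 1 (x(t) = (2*t)/((2*t)) = (2*t)*(1/(2*t)) = 1)
b(l, Q) = 1 + l*(-1 + l) (b(l, Q) = (-1 + l)*l + 1 = l*(-1 + l) + 1 = 1 + l*(-1 + l))
939*b(-2, -5) = 939*(1 - 2*(-1 - 2)) = 939*(1 - 2*(-3)) = 939*(1 + 6) = 939*7 = 6573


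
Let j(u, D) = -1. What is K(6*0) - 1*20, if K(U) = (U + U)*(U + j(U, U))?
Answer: -20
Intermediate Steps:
K(U) = 2*U*(-1 + U) (K(U) = (U + U)*(U - 1) = (2*U)*(-1 + U) = 2*U*(-1 + U))
K(6*0) - 1*20 = 2*(6*0)*(-1 + 6*0) - 1*20 = 2*0*(-1 + 0) - 20 = 2*0*(-1) - 20 = 0 - 20 = -20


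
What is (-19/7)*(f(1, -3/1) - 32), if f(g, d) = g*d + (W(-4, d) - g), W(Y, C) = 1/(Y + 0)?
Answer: 2755/28 ≈ 98.393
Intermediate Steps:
W(Y, C) = 1/Y
f(g, d) = -¼ - g + d*g (f(g, d) = g*d + (1/(-4) - g) = d*g + (-¼ - g) = -¼ - g + d*g)
(-19/7)*(f(1, -3/1) - 32) = (-19/7)*((-¼ - 1*1 - 3/1*1) - 32) = (-19*⅐)*((-¼ - 1 - 3*1*1) - 32) = -19*((-¼ - 1 - 3*1) - 32)/7 = -19*((-¼ - 1 - 3) - 32)/7 = -19*(-17/4 - 32)/7 = -19/7*(-145/4) = 2755/28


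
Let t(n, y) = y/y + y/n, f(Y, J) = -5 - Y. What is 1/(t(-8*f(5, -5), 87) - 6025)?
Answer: -80/481833 ≈ -0.00016603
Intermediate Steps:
t(n, y) = 1 + y/n
1/(t(-8*f(5, -5), 87) - 6025) = 1/((-8*(-5 - 1*5) + 87)/((-8*(-5 - 1*5))) - 6025) = 1/((-8*(-5 - 5) + 87)/((-8*(-5 - 5))) - 6025) = 1/((-8*(-10) + 87)/((-8*(-10))) - 6025) = 1/((80 + 87)/80 - 6025) = 1/((1/80)*167 - 6025) = 1/(167/80 - 6025) = 1/(-481833/80) = -80/481833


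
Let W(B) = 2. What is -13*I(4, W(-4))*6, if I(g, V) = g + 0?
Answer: -312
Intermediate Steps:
I(g, V) = g
-13*I(4, W(-4))*6 = -52*6 = -13*24 = -312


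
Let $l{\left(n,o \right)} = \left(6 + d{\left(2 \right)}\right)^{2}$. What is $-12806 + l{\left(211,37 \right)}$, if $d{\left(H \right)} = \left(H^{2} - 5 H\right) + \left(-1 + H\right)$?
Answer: $-12805$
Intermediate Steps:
$d{\left(H \right)} = -1 + H^{2} - 4 H$
$l{\left(n,o \right)} = 1$ ($l{\left(n,o \right)} = \left(6 - \left(9 - 4\right)\right)^{2} = \left(6 - 5\right)^{2} = 1^{2} = 1$)
$-12806 + l{\left(211,37 \right)} = -12806 + 1 = -12805$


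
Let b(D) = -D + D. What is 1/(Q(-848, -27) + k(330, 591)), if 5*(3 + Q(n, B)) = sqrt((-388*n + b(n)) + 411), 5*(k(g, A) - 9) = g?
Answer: -360/39967 + sqrt(329435)/39967 ≈ 0.0053535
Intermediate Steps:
k(g, A) = 9 + g/5
b(D) = 0
Q(n, B) = -3 + sqrt(411 - 388*n)/5 (Q(n, B) = -3 + sqrt((-388*n + 0) + 411)/5 = -3 + sqrt(-388*n + 411)/5 = -3 + sqrt(411 - 388*n)/5)
1/(Q(-848, -27) + k(330, 591)) = 1/((-3 + sqrt(411 - 388*(-848))/5) + (9 + (1/5)*330)) = 1/((-3 + sqrt(411 + 329024)/5) + (9 + 66)) = 1/((-3 + sqrt(329435)/5) + 75) = 1/(72 + sqrt(329435)/5)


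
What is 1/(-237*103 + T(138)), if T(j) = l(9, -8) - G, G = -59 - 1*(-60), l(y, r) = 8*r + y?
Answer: -1/24467 ≈ -4.0871e-5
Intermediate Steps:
l(y, r) = y + 8*r
G = 1 (G = -59 + 60 = 1)
T(j) = -56 (T(j) = (9 + 8*(-8)) - 1*1 = (9 - 64) - 1 = -55 - 1 = -56)
1/(-237*103 + T(138)) = 1/(-237*103 - 56) = 1/(-24411 - 56) = 1/(-24467) = -1/24467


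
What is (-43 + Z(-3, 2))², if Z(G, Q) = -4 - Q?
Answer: 2401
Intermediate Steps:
(-43 + Z(-3, 2))² = (-43 + (-4 - 1*2))² = (-43 + (-4 - 2))² = (-43 - 6)² = (-49)² = 2401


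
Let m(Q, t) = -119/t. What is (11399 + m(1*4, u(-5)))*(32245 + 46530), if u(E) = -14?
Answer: 1797251625/2 ≈ 8.9863e+8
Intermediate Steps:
(11399 + m(1*4, u(-5)))*(32245 + 46530) = (11399 - 119/(-14))*(32245 + 46530) = (11399 - 119*(-1/14))*78775 = (11399 + 17/2)*78775 = (22815/2)*78775 = 1797251625/2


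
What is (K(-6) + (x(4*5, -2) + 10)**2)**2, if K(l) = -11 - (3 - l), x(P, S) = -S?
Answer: 15376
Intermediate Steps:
K(l) = -14 + l (K(l) = -11 + (-3 + l) = -14 + l)
(K(-6) + (x(4*5, -2) + 10)**2)**2 = ((-14 - 6) + (-1*(-2) + 10)**2)**2 = (-20 + (2 + 10)**2)**2 = (-20 + 12**2)**2 = (-20 + 144)**2 = 124**2 = 15376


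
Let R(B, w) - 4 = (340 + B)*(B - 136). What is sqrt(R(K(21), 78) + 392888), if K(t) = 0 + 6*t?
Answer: 2*sqrt(97058) ≈ 623.08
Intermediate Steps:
K(t) = 6*t
R(B, w) = 4 + (-136 + B)*(340 + B) (R(B, w) = 4 + (340 + B)*(B - 136) = 4 + (340 + B)*(-136 + B) = 4 + (-136 + B)*(340 + B))
sqrt(R(K(21), 78) + 392888) = sqrt((-46236 + (6*21)**2 + 204*(6*21)) + 392888) = sqrt((-46236 + 126**2 + 204*126) + 392888) = sqrt((-46236 + 15876 + 25704) + 392888) = sqrt(-4656 + 392888) = sqrt(388232) = 2*sqrt(97058)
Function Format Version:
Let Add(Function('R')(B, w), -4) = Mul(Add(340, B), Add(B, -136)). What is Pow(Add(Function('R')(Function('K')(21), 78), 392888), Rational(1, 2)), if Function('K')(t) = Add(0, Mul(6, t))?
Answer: Mul(2, Pow(97058, Rational(1, 2))) ≈ 623.08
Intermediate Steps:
Function('K')(t) = Mul(6, t)
Function('R')(B, w) = Add(4, Mul(Add(-136, B), Add(340, B))) (Function('R')(B, w) = Add(4, Mul(Add(340, B), Add(B, -136))) = Add(4, Mul(Add(340, B), Add(-136, B))) = Add(4, Mul(Add(-136, B), Add(340, B))))
Pow(Add(Function('R')(Function('K')(21), 78), 392888), Rational(1, 2)) = Pow(Add(Add(-46236, Pow(Mul(6, 21), 2), Mul(204, Mul(6, 21))), 392888), Rational(1, 2)) = Pow(Add(Add(-46236, Pow(126, 2), Mul(204, 126)), 392888), Rational(1, 2)) = Pow(Add(Add(-46236, 15876, 25704), 392888), Rational(1, 2)) = Pow(Add(-4656, 392888), Rational(1, 2)) = Pow(388232, Rational(1, 2)) = Mul(2, Pow(97058, Rational(1, 2)))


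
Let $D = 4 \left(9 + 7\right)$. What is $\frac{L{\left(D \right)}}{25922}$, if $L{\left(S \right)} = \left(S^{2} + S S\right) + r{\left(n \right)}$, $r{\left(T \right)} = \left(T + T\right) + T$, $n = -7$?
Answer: $\frac{8171}{25922} \approx 0.31522$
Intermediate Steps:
$r{\left(T \right)} = 3 T$ ($r{\left(T \right)} = 2 T + T = 3 T$)
$D = 64$ ($D = 4 \cdot 16 = 64$)
$L{\left(S \right)} = -21 + 2 S^{2}$ ($L{\left(S \right)} = \left(S^{2} + S S\right) + 3 \left(-7\right) = \left(S^{2} + S^{2}\right) - 21 = 2 S^{2} - 21 = -21 + 2 S^{2}$)
$\frac{L{\left(D \right)}}{25922} = \frac{-21 + 2 \cdot 64^{2}}{25922} = \left(-21 + 2 \cdot 4096\right) \frac{1}{25922} = \left(-21 + 8192\right) \frac{1}{25922} = 8171 \cdot \frac{1}{25922} = \frac{8171}{25922}$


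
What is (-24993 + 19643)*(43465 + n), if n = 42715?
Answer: -461063000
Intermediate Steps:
(-24993 + 19643)*(43465 + n) = (-24993 + 19643)*(43465 + 42715) = -5350*86180 = -461063000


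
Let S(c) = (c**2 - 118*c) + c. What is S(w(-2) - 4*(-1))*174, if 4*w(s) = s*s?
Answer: -97440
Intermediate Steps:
w(s) = s**2/4 (w(s) = (s*s)/4 = s**2/4)
S(c) = c**2 - 117*c
S(w(-2) - 4*(-1))*174 = (((1/4)*(-2)**2 - 4*(-1))*(-117 + ((1/4)*(-2)**2 - 4*(-1))))*174 = (((1/4)*4 + 4)*(-117 + ((1/4)*4 + 4)))*174 = ((1 + 4)*(-117 + (1 + 4)))*174 = (5*(-117 + 5))*174 = (5*(-112))*174 = -560*174 = -97440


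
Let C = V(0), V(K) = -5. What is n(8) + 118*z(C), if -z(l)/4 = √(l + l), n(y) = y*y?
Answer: 64 - 472*I*√10 ≈ 64.0 - 1492.6*I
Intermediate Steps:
C = -5
n(y) = y²
z(l) = -4*√2*√l (z(l) = -4*√(l + l) = -4*√2*√l)
n(8) + 118*z(C) = 8² + 118*(-4*√2*√(-5)) = 64 + 118*(-4*√2*I*√5) = 64 + 118*(-4*I*√10) = 64 - 472*I*√10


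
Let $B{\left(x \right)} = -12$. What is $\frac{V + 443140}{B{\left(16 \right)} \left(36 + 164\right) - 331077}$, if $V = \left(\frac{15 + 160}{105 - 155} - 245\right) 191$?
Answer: $- \frac{791353}{666954} \approx -1.1865$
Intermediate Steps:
$V = - \frac{94927}{2}$ ($V = \left(\frac{175}{-50} - 245\right) 191 = \left(175 \left(- \frac{1}{50}\right) - 245\right) 191 = \left(- \frac{7}{2} - 245\right) 191 = \left(- \frac{497}{2}\right) 191 = - \frac{94927}{2} \approx -47464.0$)
$\frac{V + 443140}{B{\left(16 \right)} \left(36 + 164\right) - 331077} = \frac{- \frac{94927}{2} + 443140}{- 12 \left(36 + 164\right) - 331077} = \frac{791353}{2 \left(\left(-12\right) 200 - 331077\right)} = \frac{791353}{2 \left(-2400 - 331077\right)} = \frac{791353}{2 \left(-333477\right)} = \frac{791353}{2} \left(- \frac{1}{333477}\right) = - \frac{791353}{666954}$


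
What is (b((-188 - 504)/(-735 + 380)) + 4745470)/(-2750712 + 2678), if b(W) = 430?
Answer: -2372950/1374017 ≈ -1.7270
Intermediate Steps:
(b((-188 - 504)/(-735 + 380)) + 4745470)/(-2750712 + 2678) = (430 + 4745470)/(-2750712 + 2678) = 4745900/(-2748034) = 4745900*(-1/2748034) = -2372950/1374017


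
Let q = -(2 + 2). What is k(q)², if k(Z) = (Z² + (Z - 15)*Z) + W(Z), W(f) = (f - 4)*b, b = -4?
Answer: 15376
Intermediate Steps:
W(f) = 16 - 4*f (W(f) = (f - 4)*(-4) = (-4 + f)*(-4) = 16 - 4*f)
q = -4 (q = -1*4 = -4)
k(Z) = 16 + Z² - 4*Z + Z*(-15 + Z) (k(Z) = (Z² + (Z - 15)*Z) + (16 - 4*Z) = (Z² + (-15 + Z)*Z) + (16 - 4*Z) = (Z² + Z*(-15 + Z)) + (16 - 4*Z) = 16 + Z² - 4*Z + Z*(-15 + Z))
k(q)² = (16 - 19*(-4) + 2*(-4)²)² = (16 + 76 + 2*16)² = (16 + 76 + 32)² = 124² = 15376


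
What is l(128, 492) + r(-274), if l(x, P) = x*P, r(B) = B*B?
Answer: 138052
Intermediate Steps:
r(B) = B²
l(x, P) = P*x
l(128, 492) + r(-274) = 492*128 + (-274)² = 62976 + 75076 = 138052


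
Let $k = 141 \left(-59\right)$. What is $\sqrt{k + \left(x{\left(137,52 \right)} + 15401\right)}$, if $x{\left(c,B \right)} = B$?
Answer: $\sqrt{7134} \approx 84.463$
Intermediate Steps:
$k = -8319$
$\sqrt{k + \left(x{\left(137,52 \right)} + 15401\right)} = \sqrt{-8319 + \left(52 + 15401\right)} = \sqrt{-8319 + 15453} = \sqrt{7134}$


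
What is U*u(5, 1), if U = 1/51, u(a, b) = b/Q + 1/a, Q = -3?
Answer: -2/765 ≈ -0.0026144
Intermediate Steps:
u(a, b) = 1/a - b/3 (u(a, b) = b/(-3) + 1/a = b*(-1/3) + 1/a = -b/3 + 1/a = 1/a - b/3)
U = 1/51 ≈ 0.019608
U*u(5, 1) = (1/5 - 1/3*1)/51 = (1/5 - 1/3)/51 = (1/51)*(-2/15) = -2/765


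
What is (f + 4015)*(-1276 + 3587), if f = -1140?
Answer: 6644125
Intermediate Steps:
(f + 4015)*(-1276 + 3587) = (-1140 + 4015)*(-1276 + 3587) = 2875*2311 = 6644125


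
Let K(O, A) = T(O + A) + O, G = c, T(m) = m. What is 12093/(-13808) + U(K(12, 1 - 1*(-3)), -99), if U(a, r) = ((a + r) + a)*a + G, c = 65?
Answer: -15739405/13808 ≈ -1139.9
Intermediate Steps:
G = 65
K(O, A) = A + 2*O (K(O, A) = (O + A) + O = (A + O) + O = A + 2*O)
U(a, r) = 65 + a*(r + 2*a) (U(a, r) = ((a + r) + a)*a + 65 = (r + 2*a)*a + 65 = a*(r + 2*a) + 65 = 65 + a*(r + 2*a))
12093/(-13808) + U(K(12, 1 - 1*(-3)), -99) = 12093/(-13808) + (65 + 2*((1 - 1*(-3)) + 2*12)² + ((1 - 1*(-3)) + 2*12)*(-99)) = 12093*(-1/13808) + (65 + 2*((1 + 3) + 24)² + ((1 + 3) + 24)*(-99)) = -12093/13808 + (65 + 2*(4 + 24)² + (4 + 24)*(-99)) = -12093/13808 + (65 + 2*28² + 28*(-99)) = -12093/13808 + (65 + 2*784 - 2772) = -12093/13808 + (65 + 1568 - 2772) = -12093/13808 - 1139 = -15739405/13808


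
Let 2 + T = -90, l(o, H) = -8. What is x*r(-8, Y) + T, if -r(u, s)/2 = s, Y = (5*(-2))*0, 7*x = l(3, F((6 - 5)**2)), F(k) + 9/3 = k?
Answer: -92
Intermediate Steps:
F(k) = -3 + k
T = -92 (T = -2 - 90 = -92)
x = -8/7 (x = (1/7)*(-8) = -8/7 ≈ -1.1429)
Y = 0 (Y = -10*0 = 0)
r(u, s) = -2*s
x*r(-8, Y) + T = -(-16)*0/7 - 92 = -8/7*0 - 92 = 0 - 92 = -92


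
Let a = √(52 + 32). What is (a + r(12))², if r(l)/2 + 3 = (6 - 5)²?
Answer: 100 - 16*√21 ≈ 26.679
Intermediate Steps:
r(l) = -4 (r(l) = -6 + 2*(6 - 5)² = -6 + 2*1² = -6 + 2*1 = -6 + 2 = -4)
a = 2*√21 (a = √84 = 2*√21 ≈ 9.1651)
(a + r(12))² = (2*√21 - 4)² = (-4 + 2*√21)²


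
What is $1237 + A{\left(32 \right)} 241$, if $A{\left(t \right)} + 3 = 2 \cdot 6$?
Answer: $3406$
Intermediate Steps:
$A{\left(t \right)} = 9$ ($A{\left(t \right)} = -3 + 2 \cdot 6 = -3 + 12 = 9$)
$1237 + A{\left(32 \right)} 241 = 1237 + 9 \cdot 241 = 1237 + 2169 = 3406$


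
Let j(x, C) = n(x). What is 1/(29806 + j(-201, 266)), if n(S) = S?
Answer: 1/29605 ≈ 3.3778e-5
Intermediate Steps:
j(x, C) = x
1/(29806 + j(-201, 266)) = 1/(29806 - 201) = 1/29605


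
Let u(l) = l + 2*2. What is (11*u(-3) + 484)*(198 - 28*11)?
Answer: -54450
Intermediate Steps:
u(l) = 4 + l (u(l) = l + 4 = 4 + l)
(11*u(-3) + 484)*(198 - 28*11) = (11*(4 - 3) + 484)*(198 - 28*11) = (11*1 + 484)*(198 - 308) = (11 + 484)*(-110) = 495*(-110) = -54450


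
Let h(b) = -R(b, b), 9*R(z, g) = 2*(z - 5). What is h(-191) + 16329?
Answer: 147353/9 ≈ 16373.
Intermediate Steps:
R(z, g) = -10/9 + 2*z/9 (R(z, g) = (2*(z - 5))/9 = (2*(-5 + z))/9 = (-10 + 2*z)/9 = -10/9 + 2*z/9)
h(b) = 10/9 - 2*b/9 (h(b) = -(-10/9 + 2*b/9) = 10/9 - 2*b/9)
h(-191) + 16329 = (10/9 - 2/9*(-191)) + 16329 = (10/9 + 382/9) + 16329 = 392/9 + 16329 = 147353/9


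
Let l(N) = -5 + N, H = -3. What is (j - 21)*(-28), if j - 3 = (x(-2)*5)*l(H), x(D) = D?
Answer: -1736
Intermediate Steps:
j = 83 (j = 3 + (-2*5)*(-5 - 3) = 3 - 10*(-8) = 3 + 80 = 83)
(j - 21)*(-28) = (83 - 21)*(-28) = 62*(-28) = -1736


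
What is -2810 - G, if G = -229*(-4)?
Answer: -3726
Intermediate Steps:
G = 916
-2810 - G = -2810 - 1*916 = -2810 - 916 = -3726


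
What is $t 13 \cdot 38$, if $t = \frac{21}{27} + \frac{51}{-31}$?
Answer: $- \frac{119548}{279} \approx -428.49$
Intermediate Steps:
$t = - \frac{242}{279}$ ($t = 21 \cdot \frac{1}{27} + 51 \left(- \frac{1}{31}\right) = \frac{7}{9} - \frac{51}{31} = - \frac{242}{279} \approx -0.86738$)
$t 13 \cdot 38 = \left(- \frac{242}{279}\right) 13 \cdot 38 = \left(- \frac{3146}{279}\right) 38 = - \frac{119548}{279}$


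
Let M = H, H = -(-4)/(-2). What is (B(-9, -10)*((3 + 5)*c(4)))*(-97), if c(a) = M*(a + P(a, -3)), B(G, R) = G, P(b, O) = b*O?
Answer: 111744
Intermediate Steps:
P(b, O) = O*b
H = -2 (H = -(-4)*(-1)/2 = -2*1 = -2)
M = -2
c(a) = 4*a (c(a) = -2*(a - 3*a) = -(-4)*a = 4*a)
(B(-9, -10)*((3 + 5)*c(4)))*(-97) = -9*(3 + 5)*4*4*(-97) = -72*16*(-97) = -9*128*(-97) = -1152*(-97) = 111744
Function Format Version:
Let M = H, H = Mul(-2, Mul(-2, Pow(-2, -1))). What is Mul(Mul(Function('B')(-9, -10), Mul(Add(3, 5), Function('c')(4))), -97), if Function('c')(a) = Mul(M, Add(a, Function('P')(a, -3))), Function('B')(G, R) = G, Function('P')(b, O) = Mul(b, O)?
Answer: 111744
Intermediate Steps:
Function('P')(b, O) = Mul(O, b)
H = -2 (H = Mul(-2, Mul(-2, Rational(-1, 2))) = Mul(-2, 1) = -2)
M = -2
Function('c')(a) = Mul(4, a) (Function('c')(a) = Mul(-2, Add(a, Mul(-3, a))) = Mul(-2, Mul(-2, a)) = Mul(4, a))
Mul(Mul(Function('B')(-9, -10), Mul(Add(3, 5), Function('c')(4))), -97) = Mul(Mul(-9, Mul(Add(3, 5), Mul(4, 4))), -97) = Mul(Mul(-9, Mul(8, 16)), -97) = Mul(Mul(-9, 128), -97) = Mul(-1152, -97) = 111744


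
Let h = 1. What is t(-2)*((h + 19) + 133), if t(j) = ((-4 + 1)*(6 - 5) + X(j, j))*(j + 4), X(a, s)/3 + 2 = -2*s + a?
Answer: -918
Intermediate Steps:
X(a, s) = -6 - 6*s + 3*a (X(a, s) = -6 + 3*(-2*s + a) = -6 + 3*(a - 2*s) = -6 + (-6*s + 3*a) = -6 - 6*s + 3*a)
t(j) = (-9 - 3*j)*(4 + j) (t(j) = ((-4 + 1)*(6 - 5) + (-6 - 6*j + 3*j))*(j + 4) = (-3*1 + (-6 - 3*j))*(4 + j) = (-3 + (-6 - 3*j))*(4 + j) = (-9 - 3*j)*(4 + j))
t(-2)*((h + 19) + 133) = (-36 - 21*(-2) - 3*(-2)**2)*((1 + 19) + 133) = (-36 + 42 - 3*4)*(20 + 133) = (-36 + 42 - 12)*153 = -6*153 = -918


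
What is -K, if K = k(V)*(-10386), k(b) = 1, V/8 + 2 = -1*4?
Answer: 10386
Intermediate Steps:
V = -48 (V = -16 + 8*(-1*4) = -16 + 8*(-4) = -16 - 32 = -48)
K = -10386 (K = 1*(-10386) = -10386)
-K = -1*(-10386) = 10386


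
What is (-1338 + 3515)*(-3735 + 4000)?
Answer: 576905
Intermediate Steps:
(-1338 + 3515)*(-3735 + 4000) = 2177*265 = 576905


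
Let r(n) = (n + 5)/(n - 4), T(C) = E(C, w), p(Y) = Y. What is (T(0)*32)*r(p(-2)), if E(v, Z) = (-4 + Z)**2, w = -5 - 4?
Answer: -2704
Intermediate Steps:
w = -9
T(C) = 169 (T(C) = (-4 - 9)**2 = (-13)**2 = 169)
r(n) = (5 + n)/(-4 + n)
(T(0)*32)*r(p(-2)) = (169*32)*((5 - 2)/(-4 - 2)) = 5408*(3/(-6)) = 5408*(-1/6*3) = 5408*(-1/2) = -2704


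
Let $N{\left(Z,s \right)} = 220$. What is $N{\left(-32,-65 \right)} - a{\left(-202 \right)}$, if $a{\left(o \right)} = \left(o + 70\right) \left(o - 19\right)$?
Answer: $-28952$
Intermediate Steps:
$a{\left(o \right)} = \left(-19 + o\right) \left(70 + o\right)$ ($a{\left(o \right)} = \left(70 + o\right) \left(-19 + o\right) = \left(-19 + o\right) \left(70 + o\right)$)
$N{\left(-32,-65 \right)} - a{\left(-202 \right)} = 220 - \left(-1330 + \left(-202\right)^{2} + 51 \left(-202\right)\right) = 220 - \left(-1330 + 40804 - 10302\right) = 220 - 29172 = -28952$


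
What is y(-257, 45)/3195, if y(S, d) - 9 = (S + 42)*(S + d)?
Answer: 45589/3195 ≈ 14.269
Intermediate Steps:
y(S, d) = 9 + (42 + S)*(S + d) (y(S, d) = 9 + (S + 42)*(S + d) = 9 + (42 + S)*(S + d))
y(-257, 45)/3195 = (9 + (-257)² + 42*(-257) + 42*45 - 257*45)/3195 = (9 + 66049 - 10794 + 1890 - 11565)*(1/3195) = 45589*(1/3195) = 45589/3195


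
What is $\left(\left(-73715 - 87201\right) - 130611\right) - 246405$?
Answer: $-537932$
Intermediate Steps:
$\left(\left(-73715 - 87201\right) - 130611\right) - 246405 = \left(-160916 - 130611\right) - 246405 = -291527 - 246405 = -537932$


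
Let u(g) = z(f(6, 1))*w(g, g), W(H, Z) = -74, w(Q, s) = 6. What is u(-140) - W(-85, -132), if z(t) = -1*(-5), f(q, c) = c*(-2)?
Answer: 104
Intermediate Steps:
f(q, c) = -2*c
z(t) = 5
u(g) = 30 (u(g) = 5*6 = 30)
u(-140) - W(-85, -132) = 30 - 1*(-74) = 30 + 74 = 104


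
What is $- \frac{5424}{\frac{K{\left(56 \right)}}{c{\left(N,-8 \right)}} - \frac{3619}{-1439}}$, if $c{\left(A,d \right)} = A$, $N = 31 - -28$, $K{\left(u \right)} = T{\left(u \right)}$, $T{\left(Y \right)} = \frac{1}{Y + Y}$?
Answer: $- \frac{51576338688}{23915791} \approx -2156.6$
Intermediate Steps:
$T{\left(Y \right)} = \frac{1}{2 Y}$
$K{\left(u \right)} = \frac{1}{2 u}$
$N = 59$ ($N = 31 + 28 = 59$)
$- \frac{5424}{\frac{K{\left(56 \right)}}{c{\left(N,-8 \right)}} - \frac{3619}{-1439}} = - \frac{5424}{\frac{\frac{1}{2} \cdot \frac{1}{56}}{59} - \frac{3619}{-1439}} = - \frac{5424}{\frac{1}{2} \cdot \frac{1}{56} \cdot \frac{1}{59} - - \frac{3619}{1439}} = - \frac{5424}{\frac{1}{112} \cdot \frac{1}{59} + \frac{3619}{1439}} = - \frac{5424}{\frac{1}{6608} + \frac{3619}{1439}} = - \frac{5424}{\frac{23915791}{9508912}} = \left(-5424\right) \frac{9508912}{23915791} = - \frac{51576338688}{23915791}$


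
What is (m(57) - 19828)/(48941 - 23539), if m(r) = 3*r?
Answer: -19657/25402 ≈ -0.77384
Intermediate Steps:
(m(57) - 19828)/(48941 - 23539) = (3*57 - 19828)/(48941 - 23539) = (171 - 19828)/25402 = -19657*1/25402 = -19657/25402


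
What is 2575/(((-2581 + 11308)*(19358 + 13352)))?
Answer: 515/57092034 ≈ 9.0205e-6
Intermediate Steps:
2575/(((-2581 + 11308)*(19358 + 13352))) = 2575/((8727*32710)) = 2575/285460170 = 2575*(1/285460170) = 515/57092034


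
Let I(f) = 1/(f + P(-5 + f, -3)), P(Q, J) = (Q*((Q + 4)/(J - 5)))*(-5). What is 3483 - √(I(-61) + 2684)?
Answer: 3483 - √66912261502/4993 ≈ 3431.2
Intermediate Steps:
P(Q, J) = -5*Q*(4 + Q)/(-5 + J) (P(Q, J) = (Q*((4 + Q)/(-5 + J)))*(-5) = (Q*(4 + Q)/(-5 + J))*(-5) = -5*Q*(4 + Q)/(-5 + J))
I(f) = 1/(f + 5*(-1 + f)*(-5 + f)/8) (I(f) = 1/(f - 5*(-5 + f)*(4 + (-5 + f))/(-5 - 3)) = 1/(f - 5*(-5 + f)*(-1 + f)/(-8)) = 1/(f - 5*(-5 + f)*(-⅛)*(-1 + f)) = 1/(f + 5*(-1 + f)*(-5 + f)/8))
3483 - √(I(-61) + 2684) = 3483 - √(8/(25 - 22*(-61) + 5*(-61)²) + 2684) = 3483 - √(8/(25 + 1342 + 5*3721) + 2684) = 3483 - √(8/(25 + 1342 + 18605) + 2684) = 3483 - √(8/19972 + 2684) = 3483 - √(8*(1/19972) + 2684) = 3483 - √(2/4993 + 2684) = 3483 - √(13401214/4993) = 3483 - √66912261502/4993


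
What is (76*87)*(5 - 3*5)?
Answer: -66120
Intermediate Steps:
(76*87)*(5 - 3*5) = 6612*(5 - 15) = 6612*(-10) = -66120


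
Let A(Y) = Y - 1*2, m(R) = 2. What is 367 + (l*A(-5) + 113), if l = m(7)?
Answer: 466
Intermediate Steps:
l = 2
A(Y) = -2 + Y (A(Y) = Y - 2 = -2 + Y)
367 + (l*A(-5) + 113) = 367 + (2*(-2 - 5) + 113) = 367 + (2*(-7) + 113) = 367 + (-14 + 113) = 367 + 99 = 466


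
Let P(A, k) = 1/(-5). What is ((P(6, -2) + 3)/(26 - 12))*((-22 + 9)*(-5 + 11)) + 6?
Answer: -48/5 ≈ -9.6000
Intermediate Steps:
P(A, k) = -⅕ (P(A, k) = 1*(-⅕) = -⅕)
((P(6, -2) + 3)/(26 - 12))*((-22 + 9)*(-5 + 11)) + 6 = ((-⅕ + 3)/(26 - 12))*((-22 + 9)*(-5 + 11)) + 6 = ((14/5)/14)*(-13*6) + 6 = ((14/5)*(1/14))*(-78) + 6 = (⅕)*(-78) + 6 = -78/5 + 6 = -48/5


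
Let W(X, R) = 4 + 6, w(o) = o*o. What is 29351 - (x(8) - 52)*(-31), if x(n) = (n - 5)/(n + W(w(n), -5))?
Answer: 166465/6 ≈ 27744.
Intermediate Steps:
w(o) = o²
W(X, R) = 10
x(n) = (-5 + n)/(10 + n) (x(n) = (n - 5)/(n + 10) = (-5 + n)/(10 + n))
29351 - (x(8) - 52)*(-31) = 29351 - ((-5 + 8)/(10 + 8) - 52)*(-31) = 29351 - (3/18 - 52)*(-31) = 29351 - ((1/18)*3 - 52)*(-31) = 29351 - (⅙ - 52)*(-31) = 29351 - (-311)*(-31)/6 = 29351 - 1*9641/6 = 29351 - 9641/6 = 166465/6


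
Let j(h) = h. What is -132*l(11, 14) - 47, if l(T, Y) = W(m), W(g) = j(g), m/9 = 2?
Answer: -2423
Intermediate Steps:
m = 18 (m = 9*2 = 18)
W(g) = g
l(T, Y) = 18
-132*l(11, 14) - 47 = -132*18 - 47 = -2376 - 47 = -2423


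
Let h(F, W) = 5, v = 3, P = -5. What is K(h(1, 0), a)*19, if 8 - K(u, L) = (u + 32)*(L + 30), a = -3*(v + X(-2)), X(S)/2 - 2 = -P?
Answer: 14915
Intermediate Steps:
X(S) = 14 (X(S) = 4 + 2*(-1*(-5)) = 4 + 2*5 = 4 + 10 = 14)
a = -51 (a = -3*(3 + 14) = -3*17 = -51)
K(u, L) = 8 - (30 + L)*(32 + u) (K(u, L) = 8 - (u + 32)*(L + 30) = 8 - (32 + u)*(30 + L) = 8 - (30 + L)*(32 + u))
K(h(1, 0), a)*19 = (-952 - 32*(-51) - 30*5 - 1*(-51)*5)*19 = (-952 + 1632 - 150 + 255)*19 = 785*19 = 14915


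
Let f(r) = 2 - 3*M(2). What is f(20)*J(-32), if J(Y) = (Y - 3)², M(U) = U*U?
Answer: -12250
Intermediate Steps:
M(U) = U²
J(Y) = (-3 + Y)²
f(r) = -10 (f(r) = 2 - 3*2² = 2 - 3*4 = 2 - 12 = -10)
f(20)*J(-32) = -10*(-3 - 32)² = -10*(-35)² = -10*1225 = -12250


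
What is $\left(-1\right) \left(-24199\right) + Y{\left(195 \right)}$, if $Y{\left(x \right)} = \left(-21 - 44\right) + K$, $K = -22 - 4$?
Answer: $24108$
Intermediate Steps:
$K = -26$
$Y{\left(x \right)} = -91$ ($Y{\left(x \right)} = \left(-21 - 44\right) - 26 = -65 - 26 = -91$)
$\left(-1\right) \left(-24199\right) + Y{\left(195 \right)} = \left(-1\right) \left(-24199\right) - 91 = 24199 - 91 = 24108$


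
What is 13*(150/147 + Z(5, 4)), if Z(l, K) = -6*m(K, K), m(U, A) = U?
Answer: -14638/49 ≈ -298.73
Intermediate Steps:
Z(l, K) = -6*K
13*(150/147 + Z(5, 4)) = 13*(150/147 - 6*4) = 13*(150*(1/147) - 24) = 13*(50/49 - 24) = 13*(-1126/49) = -14638/49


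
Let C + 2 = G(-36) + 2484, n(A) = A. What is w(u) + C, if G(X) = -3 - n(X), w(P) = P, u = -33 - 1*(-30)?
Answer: 2512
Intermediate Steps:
u = -3 (u = -33 + 30 = -3)
G(X) = -3 - X
C = 2515 (C = -2 + ((-3 - 1*(-36)) + 2484) = -2 + ((-3 + 36) + 2484) = -2 + (33 + 2484) = -2 + 2517 = 2515)
w(u) + C = -3 + 2515 = 2512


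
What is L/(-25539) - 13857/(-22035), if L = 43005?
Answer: -65969028/62527985 ≈ -1.0550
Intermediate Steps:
L/(-25539) - 13857/(-22035) = 43005/(-25539) - 13857/(-22035) = 43005*(-1/25539) - 13857*(-1/22035) = -14335/8513 + 4619/7345 = -65969028/62527985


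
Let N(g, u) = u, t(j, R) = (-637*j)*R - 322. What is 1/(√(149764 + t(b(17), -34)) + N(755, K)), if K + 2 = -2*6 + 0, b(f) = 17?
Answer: 7/258716 + √129407/258716 ≈ 0.0014175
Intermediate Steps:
K = -14 (K = -2 + (-2*6 + 0) = -2 + (-12 + 0) = -2 - 12 = -14)
t(j, R) = -322 - 637*R*j (t(j, R) = -637*R*j - 322 = -322 - 637*R*j)
1/(√(149764 + t(b(17), -34)) + N(755, K)) = 1/(√(149764 + (-322 - 637*(-34)*17)) - 14) = 1/(√(149764 + (-322 + 368186)) - 14) = 1/(√(149764 + 367864) - 14) = 1/(√517628 - 14) = 1/(2*√129407 - 14) = 1/(-14 + 2*√129407)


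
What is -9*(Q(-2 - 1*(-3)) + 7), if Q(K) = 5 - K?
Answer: -99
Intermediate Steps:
-9*(Q(-2 - 1*(-3)) + 7) = -9*((5 - (-2 - 1*(-3))) + 7) = -9*((5 - (-2 + 3)) + 7) = -9*((5 - 1*1) + 7) = -9*((5 - 1) + 7) = -9*(4 + 7) = -9*11 = -99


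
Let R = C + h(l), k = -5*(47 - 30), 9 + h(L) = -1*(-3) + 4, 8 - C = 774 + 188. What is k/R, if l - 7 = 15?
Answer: 85/956 ≈ 0.088912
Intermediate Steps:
l = 22 (l = 7 + 15 = 22)
C = -954 (C = 8 - (774 + 188) = 8 - 1*962 = 8 - 962 = -954)
h(L) = -2 (h(L) = -9 + (-1*(-3) + 4) = -9 + (3 + 4) = -9 + 7 = -2)
k = -85 (k = -5*17 = -85)
R = -956 (R = -954 - 2 = -956)
k/R = -85/(-956) = -85*(-1/956) = 85/956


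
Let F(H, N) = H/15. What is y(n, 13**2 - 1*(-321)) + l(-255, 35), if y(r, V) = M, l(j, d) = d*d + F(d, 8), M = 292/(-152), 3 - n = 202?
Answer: 139697/114 ≈ 1225.4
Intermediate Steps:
n = -199 (n = 3 - 1*202 = 3 - 202 = -199)
F(H, N) = H/15 (F(H, N) = H*(1/15) = H/15)
M = -73/38 (M = 292*(-1/152) = -73/38 ≈ -1.9211)
l(j, d) = d**2 + d/15 (l(j, d) = d*d + d/15 = d**2 + d/15)
y(r, V) = -73/38
y(n, 13**2 - 1*(-321)) + l(-255, 35) = -73/38 + 35*(1/15 + 35) = -73/38 + 35*(526/15) = -73/38 + 3682/3 = 139697/114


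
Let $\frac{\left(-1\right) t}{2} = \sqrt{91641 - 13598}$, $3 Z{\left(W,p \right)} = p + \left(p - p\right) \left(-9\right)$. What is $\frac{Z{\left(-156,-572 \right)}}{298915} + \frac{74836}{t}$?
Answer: $- \frac{572}{896745} - \frac{37418 \sqrt{78043}}{78043} \approx -133.94$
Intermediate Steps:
$Z{\left(W,p \right)} = \frac{p}{3}$ ($Z{\left(W,p \right)} = \frac{p + \left(p - p\right) \left(-9\right)}{3} = \frac{p + 0 \left(-9\right)}{3} = \frac{p + 0}{3} = \frac{p}{3}$)
$t = - 2 \sqrt{78043}$ ($t = - 2 \sqrt{91641 - 13598} = - 2 \sqrt{78043} \approx -558.72$)
$\frac{Z{\left(-156,-572 \right)}}{298915} + \frac{74836}{t} = \frac{\frac{1}{3} \left(-572\right)}{298915} + \frac{74836}{\left(-2\right) \sqrt{78043}} = \left(- \frac{572}{3}\right) \frac{1}{298915} + 74836 \left(- \frac{\sqrt{78043}}{156086}\right) = - \frac{572}{896745} - \frac{37418 \sqrt{78043}}{78043}$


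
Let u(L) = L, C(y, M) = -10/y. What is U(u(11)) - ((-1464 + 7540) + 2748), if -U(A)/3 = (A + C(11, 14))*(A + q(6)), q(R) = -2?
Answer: -100061/11 ≈ -9096.5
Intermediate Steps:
U(A) = -3*(-2 + A)*(-10/11 + A) (U(A) = -3*(A - 10/11)*(A - 2) = -3*(A - 10*1/11)*(-2 + A) = -3*(A - 10/11)*(-2 + A) = -3*(-10/11 + A)*(-2 + A) = -3*(-2 + A)*(-10/11 + A))
U(u(11)) - ((-1464 + 7540) + 2748) = (-60/11 - 3*11² + (96/11)*11) - ((-1464 + 7540) + 2748) = (-60/11 - 3*121 + 96) - (6076 + 2748) = (-60/11 - 363 + 96) - 1*8824 = -2997/11 - 8824 = -100061/11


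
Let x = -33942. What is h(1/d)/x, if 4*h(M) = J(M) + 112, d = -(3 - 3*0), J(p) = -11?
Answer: -101/135768 ≈ -0.00074392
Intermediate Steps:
d = -3 (d = -(3 + 0) = -1*3 = -3)
h(M) = 101/4 (h(M) = (-11 + 112)/4 = (¼)*101 = 101/4)
h(1/d)/x = (101/4)/(-33942) = (101/4)*(-1/33942) = -101/135768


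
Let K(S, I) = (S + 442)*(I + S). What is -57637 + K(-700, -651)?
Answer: 290921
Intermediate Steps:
K(S, I) = (442 + S)*(I + S)
-57637 + K(-700, -651) = -57637 + ((-700)² + 442*(-651) + 442*(-700) - 651*(-700)) = -57637 + (490000 - 287742 - 309400 + 455700) = -57637 + 348558 = 290921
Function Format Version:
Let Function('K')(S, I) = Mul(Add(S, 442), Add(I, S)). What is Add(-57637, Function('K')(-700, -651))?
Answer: 290921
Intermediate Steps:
Function('K')(S, I) = Mul(Add(442, S), Add(I, S))
Add(-57637, Function('K')(-700, -651)) = Add(-57637, Add(Pow(-700, 2), Mul(442, -651), Mul(442, -700), Mul(-651, -700))) = Add(-57637, Add(490000, -287742, -309400, 455700)) = Add(-57637, 348558) = 290921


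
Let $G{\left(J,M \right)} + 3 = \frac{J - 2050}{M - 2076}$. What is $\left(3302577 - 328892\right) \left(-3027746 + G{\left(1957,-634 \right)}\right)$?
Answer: $- \frac{4879935852194689}{542} \approx -9.0036 \cdot 10^{12}$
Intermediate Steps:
$G{\left(J,M \right)} = -3 + \frac{-2050 + J}{-2076 + M}$ ($G{\left(J,M \right)} = -3 + \frac{J - 2050}{M - 2076} = -3 + \frac{-2050 + J}{-2076 + M}$)
$\left(3302577 - 328892\right) \left(-3027746 + G{\left(1957,-634 \right)}\right) = \left(3302577 - 328892\right) \left(-3027746 + \frac{4178 + 1957 - -1902}{-2076 - 634}\right) = 2973685 \left(-3027746 + \frac{4178 + 1957 + 1902}{-2710}\right) = 2973685 \left(-3027746 - \frac{8037}{2710}\right) = 2973685 \left(- \frac{8205199697}{2710}\right) = - \frac{4879935852194689}{542}$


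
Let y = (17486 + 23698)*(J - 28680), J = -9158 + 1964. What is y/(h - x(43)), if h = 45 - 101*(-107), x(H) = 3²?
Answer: -1477434816/10843 ≈ -1.3626e+5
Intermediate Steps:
x(H) = 9
J = -7194
h = 10852 (h = 45 + 10807 = 10852)
y = -1477434816 (y = (17486 + 23698)*(-7194 - 28680) = 41184*(-35874) = -1477434816)
y/(h - x(43)) = -1477434816/(10852 - 1*9) = -1477434816/(10852 - 9) = -1477434816/10843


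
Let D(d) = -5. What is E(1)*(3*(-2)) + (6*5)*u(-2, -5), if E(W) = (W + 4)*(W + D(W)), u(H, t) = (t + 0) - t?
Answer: 120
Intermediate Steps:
u(H, t) = 0 (u(H, t) = t - t = 0)
E(W) = (-5 + W)*(4 + W) (E(W) = (W + 4)*(W - 5) = (4 + W)*(-5 + W) = (-5 + W)*(4 + W))
E(1)*(3*(-2)) + (6*5)*u(-2, -5) = (-20 + 1**2 - 1*1)*(3*(-2)) + (6*5)*0 = (-20 + 1 - 1)*(-6) + 30*0 = -20*(-6) + 0 = 120 + 0 = 120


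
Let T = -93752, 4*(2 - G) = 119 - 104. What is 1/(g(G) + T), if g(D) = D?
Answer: -4/375015 ≈ -1.0666e-5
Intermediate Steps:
G = -7/4 (G = 2 - (119 - 104)/4 = 2 - ¼*15 = 2 - 15/4 = -7/4 ≈ -1.7500)
1/(g(G) + T) = 1/(-7/4 - 93752) = 1/(-375015/4) = -4/375015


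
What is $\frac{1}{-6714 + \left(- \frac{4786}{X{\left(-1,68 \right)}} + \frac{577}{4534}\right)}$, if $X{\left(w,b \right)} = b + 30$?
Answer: $- \frac{222166}{1502444113} \approx -0.00014787$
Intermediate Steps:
$X{\left(w,b \right)} = 30 + b$
$\frac{1}{-6714 + \left(- \frac{4786}{X{\left(-1,68 \right)}} + \frac{577}{4534}\right)} = \frac{1}{-6714 + \left(- \frac{4786}{30 + 68} + \frac{577}{4534}\right)} = \frac{1}{-6714 + \left(- \frac{4786}{98} + 577 \cdot \frac{1}{4534}\right)} = \frac{1}{-6714 + \left(\left(-4786\right) \frac{1}{98} + \frac{577}{4534}\right)} = \frac{1}{-6714 + \left(- \frac{2393}{49} + \frac{577}{4534}\right)} = \frac{1}{-6714 - \frac{10821589}{222166}} = \frac{1}{- \frac{1502444113}{222166}} = - \frac{222166}{1502444113}$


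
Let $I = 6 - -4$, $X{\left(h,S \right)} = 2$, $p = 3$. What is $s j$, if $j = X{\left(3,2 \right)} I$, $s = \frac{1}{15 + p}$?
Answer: $\frac{10}{9} \approx 1.1111$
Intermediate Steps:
$I = 10$ ($I = 6 + 4 = 10$)
$s = \frac{1}{18}$ ($s = \frac{1}{15 + 3} = \frac{1}{18} \approx 0.055556$)
$j = 20$ ($j = 2 \cdot 10 = 20$)
$s j = \frac{1}{18} \cdot 20 = \frac{10}{9}$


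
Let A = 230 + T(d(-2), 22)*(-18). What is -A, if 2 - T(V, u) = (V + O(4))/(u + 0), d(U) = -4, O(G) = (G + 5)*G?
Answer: -2422/11 ≈ -220.18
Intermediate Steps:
O(G) = G*(5 + G) (O(G) = (5 + G)*G = G*(5 + G))
T(V, u) = 2 - (36 + V)/u (T(V, u) = 2 - (V + 4*(5 + 4))/(u + 0) = 2 - (V + 4*9)/u = 2 - (V + 36)/u = 2 - (36 + V)/u)
A = 2422/11 (A = 230 + ((-36 - 1*(-4) + 2*22)/22)*(-18) = 230 + ((-36 + 4 + 44)/22)*(-18) = 230 + ((1/22)*12)*(-18) = 230 + (6/11)*(-18) = 230 - 108/11 = 2422/11 ≈ 220.18)
-A = -1*2422/11 = -2422/11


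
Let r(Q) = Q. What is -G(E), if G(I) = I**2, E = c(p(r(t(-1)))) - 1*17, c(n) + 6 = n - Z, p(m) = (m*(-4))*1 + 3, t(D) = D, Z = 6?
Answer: -484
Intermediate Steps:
p(m) = 3 - 4*m (p(m) = -4*m*1 + 3 = -4*m + 3 = 3 - 4*m)
c(n) = -12 + n (c(n) = -6 + (n - 1*6) = -6 + (n - 6) = -6 + (-6 + n) = -12 + n)
E = -22 (E = (-12 + (3 - 4*(-1))) - 1*17 = (-12 + (3 + 4)) - 17 = (-12 + 7) - 17 = -5 - 17 = -22)
-G(E) = -1*(-22)**2 = -1*484 = -484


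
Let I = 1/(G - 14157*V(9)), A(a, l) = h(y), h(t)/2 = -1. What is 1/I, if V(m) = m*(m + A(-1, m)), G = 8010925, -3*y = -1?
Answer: 7119034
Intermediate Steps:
y = ⅓ (y = -⅓*(-1) = ⅓ ≈ 0.33333)
h(t) = -2 (h(t) = 2*(-1) = -2)
A(a, l) = -2
V(m) = m*(-2 + m) (V(m) = m*(m - 2) = m*(-2 + m))
I = 1/7119034 (I = 1/(8010925 - 127413*(-2 + 9)) = 1/(8010925 - 127413*7) = 1/(8010925 - 14157*63) = 1/(8010925 - 891891) = 1/7119034 ≈ 1.4047e-7)
1/I = 1/(1/7119034) = 7119034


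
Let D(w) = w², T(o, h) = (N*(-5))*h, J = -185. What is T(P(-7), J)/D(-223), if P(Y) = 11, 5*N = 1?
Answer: 185/49729 ≈ 0.0037202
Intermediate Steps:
N = ⅕ (N = (⅕)*1 = ⅕ ≈ 0.20000)
T(o, h) = -h (T(o, h) = ((⅕)*(-5))*h = -h)
T(P(-7), J)/D(-223) = (-1*(-185))/((-223)²) = 185/49729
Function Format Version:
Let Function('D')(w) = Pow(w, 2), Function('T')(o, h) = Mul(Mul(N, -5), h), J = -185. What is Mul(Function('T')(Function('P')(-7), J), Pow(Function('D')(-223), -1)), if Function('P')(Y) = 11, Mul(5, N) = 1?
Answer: Rational(185, 49729) ≈ 0.0037202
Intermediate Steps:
N = Rational(1, 5) (N = Mul(Rational(1, 5), 1) = Rational(1, 5) ≈ 0.20000)
Function('T')(o, h) = Mul(-1, h) (Function('T')(o, h) = Mul(Mul(Rational(1, 5), -5), h) = Mul(-1, h))
Mul(Function('T')(Function('P')(-7), J), Pow(Function('D')(-223), -1)) = Mul(Mul(-1, -185), Pow(Pow(-223, 2), -1)) = Mul(185, Pow(49729, -1)) = Mul(185, Rational(1, 49729)) = Rational(185, 49729)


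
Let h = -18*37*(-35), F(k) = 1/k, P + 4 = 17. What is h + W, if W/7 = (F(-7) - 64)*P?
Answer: 17473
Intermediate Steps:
P = 13 (P = -4 + 17 = 13)
W = -5837 (W = 7*((1/(-7) - 64)*13) = 7*((-⅐ - 64)*13) = 7*(-449/7*13) = 7*(-5837/7) = -5837)
h = 23310 (h = -666*(-35) = 23310)
h + W = 23310 - 5837 = 17473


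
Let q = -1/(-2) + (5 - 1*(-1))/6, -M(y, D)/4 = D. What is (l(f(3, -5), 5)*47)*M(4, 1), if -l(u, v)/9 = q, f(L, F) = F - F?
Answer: 2538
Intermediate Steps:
f(L, F) = 0
M(y, D) = -4*D
q = 3/2 (q = -1*(-½) + (5 + 1)*(⅙) = ½ + 6*(⅙) = ½ + 1 = 3/2 ≈ 1.5000)
l(u, v) = -27/2 (l(u, v) = -9*3/2 = -27/2)
(l(f(3, -5), 5)*47)*M(4, 1) = (-27/2*47)*(-4*1) = -1269/2*(-4) = 2538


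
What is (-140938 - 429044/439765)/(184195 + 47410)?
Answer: -61980028614/101851772825 ≈ -0.60853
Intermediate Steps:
(-140938 - 429044/439765)/(184195 + 47410) = (-140938 - 429044*1/439765)/231605 = (-140938 - 429044/439765)*(1/231605) = -61980028614/439765*1/231605 = -61980028614/101851772825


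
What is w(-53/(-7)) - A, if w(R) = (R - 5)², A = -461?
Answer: 22913/49 ≈ 467.61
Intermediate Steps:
w(R) = (-5 + R)²
w(-53/(-7)) - A = (-5 - 53/(-7))² - 1*(-461) = (-5 - 53*(-⅐))² + 461 = (-5 + 53/7)² + 461 = (18/7)² + 461 = 324/49 + 461 = 22913/49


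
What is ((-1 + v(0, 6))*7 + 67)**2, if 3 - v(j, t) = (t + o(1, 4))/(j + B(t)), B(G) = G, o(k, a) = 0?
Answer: 5476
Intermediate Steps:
v(j, t) = 3 - t/(j + t) (v(j, t) = 3 - (t + 0)/(j + t) = 3 - t/(j + t))
((-1 + v(0, 6))*7 + 67)**2 = ((-1 + (2*6 + 3*0)/(0 + 6))*7 + 67)**2 = ((-1 + (12 + 0)/6)*7 + 67)**2 = ((-1 + (1/6)*12)*7 + 67)**2 = ((-1 + 2)*7 + 67)**2 = (1*7 + 67)**2 = (7 + 67)**2 = 74**2 = 5476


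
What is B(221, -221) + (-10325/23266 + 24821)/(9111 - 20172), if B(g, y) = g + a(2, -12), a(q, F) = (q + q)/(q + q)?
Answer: 18851055037/85781742 ≈ 219.76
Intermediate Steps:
a(q, F) = 1 (a(q, F) = (2*q)/((2*q)) = (2*q)*(1/(2*q)) = 1)
B(g, y) = 1 + g (B(g, y) = g + 1 = 1 + g)
B(221, -221) + (-10325/23266 + 24821)/(9111 - 20172) = (1 + 221) + (-10325/23266 + 24821)/(9111 - 20172) = 222 + (-10325*1/23266 + 24821)/(-11061) = 222 + (-10325/23266 + 24821)*(-1/11061) = 222 + (577475061/23266)*(-1/11061) = 222 - 192491687/85781742 = 18851055037/85781742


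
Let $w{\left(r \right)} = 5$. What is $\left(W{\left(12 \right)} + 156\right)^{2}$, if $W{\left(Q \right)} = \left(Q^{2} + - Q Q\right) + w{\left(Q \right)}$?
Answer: $25921$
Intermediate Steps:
$W{\left(Q \right)} = 5$ ($W{\left(Q \right)} = \left(Q^{2} + - Q Q\right) + 5 = \left(Q^{2} - Q^{2}\right) + 5 = 0 + 5 = 5$)
$\left(W{\left(12 \right)} + 156\right)^{2} = \left(5 + 156\right)^{2} = 161^{2} = 25921$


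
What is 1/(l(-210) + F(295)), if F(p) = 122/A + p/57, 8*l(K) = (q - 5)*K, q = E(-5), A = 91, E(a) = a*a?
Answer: -5187/2689376 ≈ -0.0019287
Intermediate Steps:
E(a) = a²
q = 25 (q = (-5)² = 25)
l(K) = 5*K/2 (l(K) = ((25 - 5)*K)/8 = (20*K)/8 = 5*K/2)
F(p) = 122/91 + p/57
1/(l(-210) + F(295)) = 1/((5/2)*(-210) + (122/91 + (1/57)*295)) = 1/(-525 + (122/91 + 295/57)) = 1/(-525 + 33799/5187) = 1/(-2689376/5187) = -5187/2689376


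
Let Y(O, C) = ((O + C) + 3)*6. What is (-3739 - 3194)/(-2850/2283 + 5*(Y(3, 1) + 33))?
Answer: -5276013/284425 ≈ -18.550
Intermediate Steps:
Y(O, C) = 18 + 6*C + 6*O (Y(O, C) = ((C + O) + 3)*6 = (3 + C + O)*6 = 18 + 6*C + 6*O)
(-3739 - 3194)/(-2850/2283 + 5*(Y(3, 1) + 33)) = (-3739 - 3194)/(-2850/2283 + 5*((18 + 6*1 + 6*3) + 33)) = -6933/(-2850*1/2283 + 5*((18 + 6 + 18) + 33)) = -6933/(-950/761 + 5*(42 + 33)) = -6933/(-950/761 + 5*75) = -6933/(-950/761 + 375) = -6933/284425/761 = -6933*761/284425 = -5276013/284425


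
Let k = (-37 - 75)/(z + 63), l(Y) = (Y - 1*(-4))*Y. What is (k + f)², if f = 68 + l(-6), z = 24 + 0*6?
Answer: 46895104/7569 ≈ 6195.7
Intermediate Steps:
l(Y) = Y*(4 + Y) (l(Y) = (Y + 4)*Y = (4 + Y)*Y = Y*(4 + Y))
z = 24 (z = 24 + 0 = 24)
f = 80 (f = 68 - 6*(4 - 6) = 68 - 6*(-2) = 68 + 12 = 80)
k = -112/87 (k = (-37 - 75)/(24 + 63) = -112/87 ≈ -1.2874)
(k + f)² = (-112/87 + 80)² = (6848/87)² = 46895104/7569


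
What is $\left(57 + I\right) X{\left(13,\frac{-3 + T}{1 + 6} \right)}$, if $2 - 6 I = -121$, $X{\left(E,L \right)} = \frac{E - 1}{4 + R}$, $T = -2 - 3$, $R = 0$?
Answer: $\frac{465}{2} \approx 232.5$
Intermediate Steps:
$T = -5$ ($T = -2 - 3 = -5$)
$X{\left(E,L \right)} = - \frac{1}{4} + \frac{E}{4}$ ($X{\left(E,L \right)} = \frac{E - 1}{4 + 0} = \frac{-1 + E}{4} = \left(-1 + E\right) \frac{1}{4} = - \frac{1}{4} + \frac{E}{4}$)
$I = \frac{41}{2}$ ($I = \frac{1}{3} - - \frac{121}{6} = \frac{1}{3} + \frac{121}{6} = \frac{41}{2} \approx 20.5$)
$\left(57 + I\right) X{\left(13,\frac{-3 + T}{1 + 6} \right)} = \left(57 + \frac{41}{2}\right) \left(- \frac{1}{4} + \frac{1}{4} \cdot 13\right) = \frac{155 \left(- \frac{1}{4} + \frac{13}{4}\right)}{2} = \frac{155}{2} \cdot 3 = \frac{465}{2}$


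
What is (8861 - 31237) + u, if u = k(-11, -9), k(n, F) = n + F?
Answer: -22396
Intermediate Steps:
k(n, F) = F + n
u = -20 (u = -9 - 11 = -20)
(8861 - 31237) + u = (8861 - 31237) - 20 = -22376 - 20 = -22396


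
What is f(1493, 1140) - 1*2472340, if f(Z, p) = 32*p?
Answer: -2435860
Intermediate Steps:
f(1493, 1140) - 1*2472340 = 32*1140 - 1*2472340 = 36480 - 2472340 = -2435860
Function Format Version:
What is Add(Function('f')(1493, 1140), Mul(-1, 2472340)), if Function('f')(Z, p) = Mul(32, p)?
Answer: -2435860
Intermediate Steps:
Add(Function('f')(1493, 1140), Mul(-1, 2472340)) = Add(Mul(32, 1140), Mul(-1, 2472340)) = Add(36480, -2472340) = -2435860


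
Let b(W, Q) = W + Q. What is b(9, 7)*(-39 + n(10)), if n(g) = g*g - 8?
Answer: 848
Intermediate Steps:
b(W, Q) = Q + W
n(g) = -8 + g² (n(g) = g² - 8 = -8 + g²)
b(9, 7)*(-39 + n(10)) = (7 + 9)*(-39 + (-8 + 10²)) = 16*(-39 + (-8 + 100)) = 16*(-39 + 92) = 16*53 = 848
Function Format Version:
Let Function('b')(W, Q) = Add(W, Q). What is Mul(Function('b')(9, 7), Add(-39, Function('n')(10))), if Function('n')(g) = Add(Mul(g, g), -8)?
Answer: 848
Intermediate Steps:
Function('b')(W, Q) = Add(Q, W)
Function('n')(g) = Add(-8, Pow(g, 2)) (Function('n')(g) = Add(Pow(g, 2), -8) = Add(-8, Pow(g, 2)))
Mul(Function('b')(9, 7), Add(-39, Function('n')(10))) = Mul(Add(7, 9), Add(-39, Add(-8, Pow(10, 2)))) = Mul(16, Add(-39, Add(-8, 100))) = Mul(16, Add(-39, 92)) = Mul(16, 53) = 848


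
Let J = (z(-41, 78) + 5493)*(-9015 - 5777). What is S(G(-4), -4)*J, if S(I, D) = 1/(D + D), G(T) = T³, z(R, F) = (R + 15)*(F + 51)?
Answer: 3955011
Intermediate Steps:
z(R, F) = (15 + R)*(51 + F)
S(I, D) = 1/(2*D)
J = -31640088 (J = ((765 + 15*78 + 51*(-41) + 78*(-41)) + 5493)*(-9015 - 5777) = ((765 + 1170 - 2091 - 3198) + 5493)*(-14792) = (-3354 + 5493)*(-14792) = 2139*(-14792) = -31640088)
S(G(-4), -4)*J = ((½)/(-4))*(-31640088) = ((½)*(-¼))*(-31640088) = -⅛*(-31640088) = 3955011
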